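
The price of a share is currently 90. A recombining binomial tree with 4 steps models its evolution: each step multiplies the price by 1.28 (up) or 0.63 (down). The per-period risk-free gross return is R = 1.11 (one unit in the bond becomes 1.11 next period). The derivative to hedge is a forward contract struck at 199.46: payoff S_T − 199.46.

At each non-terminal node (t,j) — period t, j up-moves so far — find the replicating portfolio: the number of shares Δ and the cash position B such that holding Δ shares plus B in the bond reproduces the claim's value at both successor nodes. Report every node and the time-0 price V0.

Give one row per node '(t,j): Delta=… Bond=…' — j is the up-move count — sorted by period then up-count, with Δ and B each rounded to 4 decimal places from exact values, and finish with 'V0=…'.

(0,0): Delta=1.0000 Bond=-131.3905
(1,0): Delta=1.0000 Bond=-145.8434
(1,1): Delta=1.0000 Bond=-145.8434
(2,0): Delta=1.0000 Bond=-161.8862
(2,1): Delta=1.0000 Bond=-161.8862
(2,2): Delta=1.0000 Bond=-161.8862
(3,0): Delta=1.0000 Bond=-179.6937
(3,1): Delta=1.0000 Bond=-179.6937
(3,2): Delta=1.0000 Bond=-179.6937
(3,3): Delta=1.0000 Bond=-179.6937
V0=-41.3905

Risk-neutral probability p* = (R−d)/(u−d) = (1.11−0.63)/(1.28−0.63) = 0.7385.
At expiry t=4: V(4,0)=-185.2823, V(4,1)=-170.6546, V(4,2)=-140.9347, V(4,3)=-80.5515, V(4,4)=42.1319
  t=3,j=0: stock 22.5042 → up 28.8054 (V=-170.6546), down 14.1777 (V=-185.2823). Price -157.1895; hedge Δ=1.0000, bond B=-179.6937.
  t=3,j=1: stock 45.7229 → up 58.5253 (V=-140.9347), down 28.8054 (V=-170.6546). Price -133.9708; hedge Δ=1.0000, bond B=-179.6937.
  t=3,j=2: stock 92.8973 → up 118.9085 (V=-80.5515), down 58.5253 (V=-140.9347). Price -86.7964; hedge Δ=1.0000, bond B=-179.6937.
  t=3,j=3: stock 188.7437 → up 241.5919 (V=42.1319), down 118.9085 (V=-80.5515). Price 9.0500; hedge Δ=1.0000, bond B=-179.6937.
  t=2,j=0: stock 35.7210 → up 45.7229 (V=-133.9708), down 22.5042 (V=-157.1895). Price -126.1652; hedge Δ=1.0000, bond B=-161.8862.
  t=2,j=1: stock 72.5760 → up 92.8973 (V=-86.7964), down 45.7229 (V=-133.9708). Price -89.3102; hedge Δ=1.0000, bond B=-161.8862.
  t=2,j=2: stock 147.4560 → up 188.7437 (V=9.0500), down 92.8973 (V=-86.7964). Price -14.4302; hedge Δ=1.0000, bond B=-161.8862.
  t=1,j=0: stock 56.7000 → up 72.5760 (V=-89.3102), down 35.7210 (V=-126.1652). Price -89.1434; hedge Δ=1.0000, bond B=-145.8434.
  t=1,j=1: stock 115.2000 → up 147.4560 (V=-14.4302), down 72.5760 (V=-89.3102). Price -30.6434; hedge Δ=1.0000, bond B=-145.8434.
  t=0,j=0: stock 90.0000 → up 115.2000 (V=-30.6434), down 56.7000 (V=-89.1434). Price -41.3905; hedge Δ=1.0000, bond B=-131.3905.
Each (Δ,B) replicates both successor values, so the strategy is self-financing and V0 is arbitrage-free.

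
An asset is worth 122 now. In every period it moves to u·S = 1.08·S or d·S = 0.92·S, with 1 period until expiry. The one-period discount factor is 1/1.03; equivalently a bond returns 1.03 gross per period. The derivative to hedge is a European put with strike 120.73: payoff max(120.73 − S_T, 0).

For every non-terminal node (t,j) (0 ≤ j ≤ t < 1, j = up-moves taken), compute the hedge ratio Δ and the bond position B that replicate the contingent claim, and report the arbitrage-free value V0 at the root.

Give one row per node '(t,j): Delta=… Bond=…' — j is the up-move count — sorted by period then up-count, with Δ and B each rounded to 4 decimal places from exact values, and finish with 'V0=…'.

(0,0): Delta=-0.4349 Bond=55.6383
V0=2.5758

Risk-neutral probability p* = (R−d)/(u−d) = (1.03−0.92)/(1.08−0.92) = 0.6875.
Terminal payoffs: V(1,0)=8.4900, V(1,1)=0.0000
  t=0,j=0: stock 122.0000 → up 131.7600 (V=0.0000), down 112.2400 (V=8.4900). Price 2.5758; hedge Δ=-0.4349, bond B=55.6383.
Root portfolio cost Δ·122+B reproduces V0=2.5758.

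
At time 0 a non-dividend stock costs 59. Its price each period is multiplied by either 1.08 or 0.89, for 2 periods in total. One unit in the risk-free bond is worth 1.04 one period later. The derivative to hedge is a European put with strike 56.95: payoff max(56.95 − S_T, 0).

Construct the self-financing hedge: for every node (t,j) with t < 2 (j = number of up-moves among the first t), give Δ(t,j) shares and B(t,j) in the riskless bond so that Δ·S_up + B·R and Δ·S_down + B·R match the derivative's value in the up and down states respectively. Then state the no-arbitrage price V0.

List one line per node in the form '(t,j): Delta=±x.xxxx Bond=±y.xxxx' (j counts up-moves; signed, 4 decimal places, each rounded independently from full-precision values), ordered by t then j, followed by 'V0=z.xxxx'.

Risk-neutral probability p* = (R−d)/(u−d) = (1.04−0.89)/(1.08−0.89) = 0.7895.
Terminal values V(2,·): V(2,0)=10.2161, V(2,1)=0.2392, V(2,2)=0.0000
(1,0): S=52.5100. Δ = (V_up−V_dn)/(S_up−S_dn) = (0.2392−10.2161)/(56.7108−46.7339) = -1.0000. V = [p*·0.2392 + (1−p*)·10.2161]/1.04 = 2.2496. B = V − Δ·S = 54.7596.
(1,1): S=63.7200. Δ = (V_up−V_dn)/(S_up−S_dn) = (0.0000−0.2392)/(68.8176−56.7108) = -0.0198. V = [p*·0.0000 + (1−p*)·0.2392]/1.04 = 0.0484. B = V − Δ·S = 1.3074.
(0,0): S=59.0000. Δ = (V_up−V_dn)/(S_up−S_dn) = (0.0484−2.2496)/(63.7200−52.5100) = -0.1964. V = [p*·0.0484 + (1−p*)·2.2496]/1.04 = 0.4921. B = V − Δ·S = 12.0774.
The time-0 hedge costs 0.4921, which is the no-arbitrage price.

(0,0): Delta=-0.1964 Bond=12.0774
(1,0): Delta=-1.0000 Bond=54.7596
(1,1): Delta=-0.0198 Bond=1.3074
V0=0.4921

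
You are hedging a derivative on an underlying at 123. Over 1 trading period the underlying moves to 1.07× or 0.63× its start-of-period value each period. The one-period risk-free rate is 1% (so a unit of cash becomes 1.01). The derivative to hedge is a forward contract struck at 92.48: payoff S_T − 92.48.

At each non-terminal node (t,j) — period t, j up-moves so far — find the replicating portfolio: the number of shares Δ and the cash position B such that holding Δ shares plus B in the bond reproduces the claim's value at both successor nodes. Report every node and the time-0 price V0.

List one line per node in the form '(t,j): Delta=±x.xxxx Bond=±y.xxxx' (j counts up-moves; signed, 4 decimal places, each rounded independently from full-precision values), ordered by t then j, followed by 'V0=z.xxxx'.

No-arbitrage ⇒ martingale measure with p* = (R−d)/(u−d) = 0.8636.
Terminal payoffs: V(1,0)=-14.9900, V(1,1)=39.1300
(0,0): S=123.0000. Δ = (V_up−V_dn)/(S_up−S_dn) = (39.1300−-14.9900)/(131.6100−77.4900) = 1.0000. V = [p*·39.1300 + (1−p*)·-14.9900]/1.01 = 31.4356. B = V − Δ·S = -91.5644.
Self-financing check: at every node Δ·S+B equals the discounted successor values.

(0,0): Delta=1.0000 Bond=-91.5644
V0=31.4356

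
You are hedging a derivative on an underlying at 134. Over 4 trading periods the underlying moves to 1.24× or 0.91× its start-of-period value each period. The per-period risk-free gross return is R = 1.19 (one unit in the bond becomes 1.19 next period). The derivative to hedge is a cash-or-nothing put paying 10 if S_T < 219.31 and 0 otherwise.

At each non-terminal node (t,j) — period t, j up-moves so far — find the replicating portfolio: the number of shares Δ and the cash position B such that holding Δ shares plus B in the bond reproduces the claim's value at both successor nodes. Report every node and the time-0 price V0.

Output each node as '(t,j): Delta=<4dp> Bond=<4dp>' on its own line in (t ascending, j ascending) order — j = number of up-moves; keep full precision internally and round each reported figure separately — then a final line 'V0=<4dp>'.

(0,0): Delta=-0.0439 Bond=6.4405
(1,0): Delta=-0.1263 Bond=17.7150
(1,1): Delta=-0.0331 Bond=5.8694
(2,0): Delta=0.0000 Bond=7.0616
(2,1): Delta=-0.1429 Bond=23.5842
(2,2): Delta=-0.0187 Bond=4.0204
(3,0): Delta=0.0000 Bond=8.4034
(3,1): Delta=0.0000 Bond=8.4034
(3,2): Delta=-0.1616 Bond=31.5763
(3,3): Delta=0.0000 Bond=0.0000
V0=0.5560

The replicating-portfolio and risk-neutral prices coincide; use p* = (1.19−0.91)/(1.24−0.91) = 0.8485 for the latter.
At expiry t=4: V(4,0)=10.0000, V(4,1)=10.0000, V(4,2)=10.0000, V(4,3)=0.0000, V(4,4)=0.0000
(3,0): S=100.9785. Δ = (V_up−V_dn)/(S_up−S_dn) = (10.0000−10.0000)/(125.2134−91.8904) = 0.0000. V = [p*·10.0000 + (1−p*)·10.0000]/1.19 = 8.4034. B = V − Δ·S = 8.4034.
(3,1): S=137.5971. Δ = (V_up−V_dn)/(S_up−S_dn) = (10.0000−10.0000)/(170.6204−125.2134) = 0.0000. V = [p*·10.0000 + (1−p*)·10.0000]/1.19 = 8.4034. B = V − Δ·S = 8.4034.
(3,2): S=187.4949. Δ = (V_up−V_dn)/(S_up−S_dn) = (0.0000−10.0000)/(232.4937−170.6204) = -0.1616. V = [p*·0.0000 + (1−p*)·10.0000]/1.19 = 1.2732. B = V − Δ·S = 31.5763.
(3,3): S=255.4876. Δ = (V_up−V_dn)/(S_up−S_dn) = (0.0000−0.0000)/(316.8046−232.4937) = 0.0000. V = [p*·0.0000 + (1−p*)·0.0000]/1.19 = 0.0000. B = V − Δ·S = 0.0000.
(2,0): S=110.9654. Δ = (V_up−V_dn)/(S_up−S_dn) = (8.4034−8.4034)/(137.5971−100.9785) = 0.0000. V = [p*·8.4034 + (1−p*)·8.4034]/1.19 = 7.0616. B = V − Δ·S = 7.0616.
(2,1): S=151.2056. Δ = (V_up−V_dn)/(S_up−S_dn) = (1.2732−8.4034)/(187.4949−137.5971) = -0.1429. V = [p*·1.2732 + (1−p*)·8.4034]/1.19 = 1.9778. B = V − Δ·S = 23.5842.
(2,2): S=206.0384. Δ = (V_up−V_dn)/(S_up−S_dn) = (0.0000−1.2732)/(255.4876−187.4949) = -0.0187. V = [p*·0.0000 + (1−p*)·1.2732]/1.19 = 0.1621. B = V − Δ·S = 4.0204.
(1,0): S=121.9400. Δ = (V_up−V_dn)/(S_up−S_dn) = (1.9778−7.0616)/(151.2056−110.9654) = -0.1263. V = [p*·1.9778 + (1−p*)·7.0616]/1.19 = 2.3093. B = V − Δ·S = 17.7150.
(1,1): S=166.1600. Δ = (V_up−V_dn)/(S_up−S_dn) = (0.1621−1.9778)/(206.0384−151.2056) = -0.0331. V = [p*·0.1621 + (1−p*)·1.9778]/1.19 = 0.3674. B = V − Δ·S = 5.8694.
(0,0): S=134.0000. Δ = (V_up−V_dn)/(S_up−S_dn) = (0.3674−2.3093)/(166.1600−121.9400) = -0.0439. V = [p*·0.3674 + (1−p*)·2.3093]/1.19 = 0.5560. B = V − Δ·S = 6.4405.
The time-0 hedge costs 0.5560, which is the no-arbitrage price.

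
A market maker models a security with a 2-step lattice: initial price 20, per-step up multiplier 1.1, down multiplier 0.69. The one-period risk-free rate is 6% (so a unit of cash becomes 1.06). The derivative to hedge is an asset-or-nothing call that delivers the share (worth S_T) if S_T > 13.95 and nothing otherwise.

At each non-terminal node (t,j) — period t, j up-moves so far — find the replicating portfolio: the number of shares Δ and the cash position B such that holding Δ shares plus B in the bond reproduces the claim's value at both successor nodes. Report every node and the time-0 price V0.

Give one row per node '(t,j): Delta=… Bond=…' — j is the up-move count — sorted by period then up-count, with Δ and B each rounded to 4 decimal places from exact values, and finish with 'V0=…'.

(0,0): Delta=1.1069 Bond=-2.2182
(1,0): Delta=2.6829 Bond=-24.1008
(1,1): Delta=1.0000 Bond=0.0000
V0=19.9193

The replicating-portfolio and risk-neutral prices coincide; use p* = (1.06−0.69)/(1.1−0.69) = 0.9024 for the latter.
At expiry t=2: V(2,0)=0.0000, V(2,1)=15.1800, V(2,2)=24.2000
Node (1,0) S=13.8000: V=(p*·15.1800+(1−p*)·0.0000)/1.06=12.9236; Δ=(15.1800−0.0000)/(15.1800−9.5220)=2.6829; B=V−Δ·S=-24.1008
Node (1,1) S=22.0000: V=(p*·24.2000+(1−p*)·15.1800)/1.06=22.0000; Δ=(24.2000−15.1800)/(24.2000−15.1800)=1.0000; B=V−Δ·S=0.0000
Node (0,0) S=20.0000: V=(p*·22.0000+(1−p*)·12.9236)/1.06=19.9193; Δ=(22.0000−12.9236)/(22.0000−13.8000)=1.1069; B=V−Δ·S=-2.2182
Each (Δ,B) replicates both successor values, so the strategy is self-financing and V0 is arbitrage-free.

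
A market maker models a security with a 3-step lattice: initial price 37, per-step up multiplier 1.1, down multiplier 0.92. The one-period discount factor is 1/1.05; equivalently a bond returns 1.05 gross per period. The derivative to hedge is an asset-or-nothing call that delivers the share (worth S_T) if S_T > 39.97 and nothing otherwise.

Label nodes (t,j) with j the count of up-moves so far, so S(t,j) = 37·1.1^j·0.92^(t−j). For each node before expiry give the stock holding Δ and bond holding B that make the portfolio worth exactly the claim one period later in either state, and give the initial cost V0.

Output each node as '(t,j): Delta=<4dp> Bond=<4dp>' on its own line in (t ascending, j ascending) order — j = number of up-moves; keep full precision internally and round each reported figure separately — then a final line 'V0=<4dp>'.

Under the risk-neutral measure, an up-move has probability p* = (R−d)/(u−d) = 0.7222 and values discount at R = 1.05.
Payoff layer (t=3): V(3,0)=0.0000, V(3,1)=0.0000, V(3,2)=41.1884, V(3,3)=49.2470
  t=2,j=0: stock 31.3168 → up 34.4485 (V=0.0000), down 28.8115 (V=0.0000). Price 0.0000; hedge Δ=0.0000, bond B=0.0000.
  t=2,j=1: stock 37.4440 → up 41.1884 (V=41.1884), down 34.4485 (V=0.0000). Price 28.3306; hedge Δ=6.1111, bond B=-200.4938.
  t=2,j=2: stock 44.7700 → up 49.2470 (V=49.2470), down 41.1884 (V=41.1884). Price 44.7700; hedge Δ=1.0000, bond B=0.0000.
  t=1,j=0: stock 34.0400 → up 37.4440 (V=28.3306), down 31.3168 (V=0.0000). Price 19.4867; hedge Δ=4.6238, bond B=-137.9058.
  t=1,j=1: stock 40.7000 → up 44.7700 (V=44.7700), down 37.4440 (V=28.3306). Price 38.2891; hedge Δ=2.2440, bond B=-53.0407.
  t=0,j=0: stock 37.0000 → up 40.7000 (V=38.2891), down 34.0400 (V=19.4867). Price 31.4916; hedge Δ=2.8232, bond B=-72.9660.
Check: Δ(0,0)·S0 + B(0,0) = 31.4916 = V0.

(0,0): Delta=2.8232 Bond=-72.9660
(1,0): Delta=4.6238 Bond=-137.9058
(1,1): Delta=2.2440 Bond=-53.0407
(2,0): Delta=0.0000 Bond=0.0000
(2,1): Delta=6.1111 Bond=-200.4938
(2,2): Delta=1.0000 Bond=0.0000
V0=31.4916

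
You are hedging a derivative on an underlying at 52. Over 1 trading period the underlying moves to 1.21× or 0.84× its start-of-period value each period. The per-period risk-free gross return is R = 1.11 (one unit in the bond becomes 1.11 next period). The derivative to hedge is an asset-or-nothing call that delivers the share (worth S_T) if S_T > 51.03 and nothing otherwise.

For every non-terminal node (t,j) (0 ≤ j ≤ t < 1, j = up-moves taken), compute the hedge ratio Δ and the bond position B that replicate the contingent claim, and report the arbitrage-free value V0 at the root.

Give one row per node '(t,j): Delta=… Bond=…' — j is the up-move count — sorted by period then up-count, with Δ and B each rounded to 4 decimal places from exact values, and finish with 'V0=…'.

(0,0): Delta=3.2703 Bond=-128.6896
V0=41.3645

Since d<R<u, set p* = (R−d)/(u−d) = 0.7297; price each node as the discounted p*-expectation of its children.
Terminal payoffs: V(1,0)=0.0000, V(1,1)=62.9200
Node (0,0) S=52.0000: V=(p*·62.9200+(1−p*)·0.0000)/1.11=41.3645; Δ=(62.9200−0.0000)/(62.9200−43.6800)=3.2703; B=V−Δ·S=-128.6896
Root portfolio cost Δ·52+B reproduces V0=41.3645.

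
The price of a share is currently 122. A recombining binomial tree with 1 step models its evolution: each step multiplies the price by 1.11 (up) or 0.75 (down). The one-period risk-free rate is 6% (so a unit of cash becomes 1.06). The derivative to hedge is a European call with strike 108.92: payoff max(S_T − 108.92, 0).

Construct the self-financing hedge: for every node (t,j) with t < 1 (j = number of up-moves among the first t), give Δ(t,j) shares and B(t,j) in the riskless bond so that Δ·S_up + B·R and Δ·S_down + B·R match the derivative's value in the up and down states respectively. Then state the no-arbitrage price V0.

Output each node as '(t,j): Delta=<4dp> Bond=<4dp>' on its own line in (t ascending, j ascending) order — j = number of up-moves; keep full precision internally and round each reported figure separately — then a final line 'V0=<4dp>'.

(0,0): Delta=0.6034 Bond=-52.0833
V0=21.5278

Risk-neutral probability p* = (R−d)/(u−d) = (1.06−0.75)/(1.11−0.75) = 0.8611.
At expiry t=1: V(1,0)=0.0000, V(1,1)=26.5000
  t=0,j=0: stock 122.0000 → up 135.4200 (V=26.5000), down 91.5000 (V=0.0000). Price 21.5278; hedge Δ=0.6034, bond B=-52.0833.
Check: Δ(0,0)·S0 + B(0,0) = 21.5278 = V0.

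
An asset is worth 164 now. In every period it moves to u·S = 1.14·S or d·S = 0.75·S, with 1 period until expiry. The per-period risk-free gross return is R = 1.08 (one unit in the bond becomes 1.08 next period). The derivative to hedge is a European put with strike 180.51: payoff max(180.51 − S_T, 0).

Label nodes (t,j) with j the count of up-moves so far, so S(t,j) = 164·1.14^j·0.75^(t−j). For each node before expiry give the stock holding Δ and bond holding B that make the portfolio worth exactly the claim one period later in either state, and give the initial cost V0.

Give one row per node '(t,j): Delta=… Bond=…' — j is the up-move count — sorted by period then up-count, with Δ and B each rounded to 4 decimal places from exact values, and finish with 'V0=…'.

Risk-neutral probability p* = (R−d)/(u−d) = (1.08−0.75)/(1.14−0.75) = 0.8462.
At expiry t=1: V(1,0)=57.5100, V(1,1)=0.0000
  t=0,j=0: stock 164.0000 → up 186.9600 (V=0.0000), down 123.0000 (V=57.5100). Price 8.1923; hedge Δ=-0.8992, bond B=155.6538.
Each (Δ,B) replicates both successor values, so the strategy is self-financing and V0 is arbitrage-free.

(0,0): Delta=-0.8992 Bond=155.6538
V0=8.1923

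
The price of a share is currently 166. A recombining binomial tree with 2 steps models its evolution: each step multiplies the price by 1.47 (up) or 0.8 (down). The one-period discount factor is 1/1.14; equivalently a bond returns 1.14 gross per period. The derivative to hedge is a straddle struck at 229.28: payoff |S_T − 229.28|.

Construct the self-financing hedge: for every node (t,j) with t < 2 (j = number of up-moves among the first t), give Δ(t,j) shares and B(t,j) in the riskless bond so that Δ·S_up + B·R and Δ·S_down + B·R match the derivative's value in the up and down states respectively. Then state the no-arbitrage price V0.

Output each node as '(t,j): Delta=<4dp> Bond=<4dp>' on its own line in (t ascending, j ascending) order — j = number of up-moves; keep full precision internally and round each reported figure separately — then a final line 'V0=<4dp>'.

(0,0): Delta=0.0360 Bond=55.7332
(1,0): Delta=-1.0000 Bond=201.1228
(1,1): Delta=0.5833 Bond=-70.0045
V0=61.7169

Since d<R<u, set p* = (R−d)/(u−d) = 0.5075; price each node as the discounted p*-expectation of its children.
Terminal values V(2,·): V(2,0)=123.0400, V(2,1)=34.0640, V(2,2)=129.4294
(1,0): S=132.8000. Δ = (V_up−V_dn)/(S_up−S_dn) = (34.0640−123.0400)/(195.2160−106.2400) = -1.0000. V = [p*·34.0640 + (1−p*)·123.0400]/1.14 = 68.3228. B = V − Δ·S = 201.1228.
(1,1): S=244.0200. Δ = (V_up−V_dn)/(S_up−S_dn) = (129.4294−34.0640)/(358.7094−195.2160) = 0.5833. V = [p*·129.4294 + (1−p*)·34.0640]/1.14 = 72.3319. B = V − Δ·S = -70.0045.
(0,0): S=166.0000. Δ = (V_up−V_dn)/(S_up−S_dn) = (72.3319−68.3228)/(244.0200−132.8000) = 0.0360. V = [p*·72.3319 + (1−p*)·68.3228]/1.14 = 61.7169. B = V − Δ·S = 55.7332.
Self-financing check: at every node Δ·S+B equals the discounted successor values.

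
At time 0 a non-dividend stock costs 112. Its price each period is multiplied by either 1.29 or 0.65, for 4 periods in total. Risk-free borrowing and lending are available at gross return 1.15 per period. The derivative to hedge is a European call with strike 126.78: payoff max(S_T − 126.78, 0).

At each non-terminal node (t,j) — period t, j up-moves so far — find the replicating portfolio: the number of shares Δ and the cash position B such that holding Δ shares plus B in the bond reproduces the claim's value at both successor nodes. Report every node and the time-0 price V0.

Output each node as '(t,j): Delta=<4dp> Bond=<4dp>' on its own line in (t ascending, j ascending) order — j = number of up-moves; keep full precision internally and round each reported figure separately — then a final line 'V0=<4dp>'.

Under the risk-neutral measure, an up-move has probability p* = (R−d)/(u−d) = 0.7812 and values discount at R = 1.15.
At expiry t=4: V(4,0)=0.0000, V(4,1)=0.0000, V(4,2)=0.0000, V(4,3)=29.4990, V(4,4)=183.3736
Node (3,0) S=30.7580: V=(p*·0.0000+(1−p*)·0.0000)/1.15=0.0000; Δ=(0.0000−0.0000)/(39.6778−19.9927)=0.0000; B=V−Δ·S=0.0000
Node (3,1) S=61.0428: V=(p*·0.0000+(1−p*)·0.0000)/1.15=0.0000; Δ=(0.0000−0.0000)/(78.7452−39.6778)=0.0000; B=V−Δ·S=0.0000
Node (3,2) S=121.1465: V=(p*·29.4990+(1−p*)·0.0000)/1.15=20.0401; Δ=(29.4990−0.0000)/(156.2790−78.7452)=0.3805; B=V−Δ·S=-26.0521
Node (3,3) S=240.4292: V=(p*·183.3736+(1−p*)·29.4990)/1.15=130.1857; Δ=(183.3736−29.4990)/(310.1536−156.2790)=1.0000; B=V−Δ·S=-110.2435
Node (2,0) S=47.3200: V=(p*·0.0000+(1−p*)·0.0000)/1.15=0.0000; Δ=(0.0000−0.0000)/(61.0428−30.7580)=0.0000; B=V−Δ·S=0.0000
Node (2,1) S=93.9120: V=(p*·20.0401+(1−p*)·0.0000)/1.15=13.6142; Δ=(20.0401−0.0000)/(121.1465−61.0428)=0.3334; B=V−Δ·S=-17.6984
Node (2,2) S=186.3792: V=(p*·130.1857+(1−p*)·20.0401)/1.15=92.2533; Δ=(130.1857−20.0401)/(240.4292−121.1465)=0.9234; B=V−Δ·S=-79.8492
Node (1,0) S=72.8000: V=(p*·13.6142+(1−p*)·0.0000)/1.15=9.2488; Δ=(13.6142−0.0000)/(93.9120−47.3200)=0.2922; B=V−Δ·S=-12.0234
Node (1,1) S=144.4800: V=(p*·92.2533+(1−p*)·13.6142)/1.15=65.2618; Δ=(92.2533−13.6142)/(186.3792−93.9120)=0.8505; B=V−Δ·S=-57.6119
Node (0,0) S=112.0000: V=(p*·65.2618+(1−p*)·9.2488)/1.15=46.0947; Δ=(65.2618−9.2488)/(144.4800−72.8000)=0.7814; B=V−Δ·S=-41.4256
The time-0 hedge costs 46.0947, which is the no-arbitrage price.

(0,0): Delta=0.7814 Bond=-41.4256
(1,0): Delta=0.2922 Bond=-12.0234
(1,1): Delta=0.8505 Bond=-57.6119
(2,0): Delta=0.0000 Bond=0.0000
(2,1): Delta=0.3334 Bond=-17.6984
(2,2): Delta=0.9234 Bond=-79.8492
(3,0): Delta=0.0000 Bond=0.0000
(3,1): Delta=0.0000 Bond=0.0000
(3,2): Delta=0.3805 Bond=-26.0521
(3,3): Delta=1.0000 Bond=-110.2435
V0=46.0947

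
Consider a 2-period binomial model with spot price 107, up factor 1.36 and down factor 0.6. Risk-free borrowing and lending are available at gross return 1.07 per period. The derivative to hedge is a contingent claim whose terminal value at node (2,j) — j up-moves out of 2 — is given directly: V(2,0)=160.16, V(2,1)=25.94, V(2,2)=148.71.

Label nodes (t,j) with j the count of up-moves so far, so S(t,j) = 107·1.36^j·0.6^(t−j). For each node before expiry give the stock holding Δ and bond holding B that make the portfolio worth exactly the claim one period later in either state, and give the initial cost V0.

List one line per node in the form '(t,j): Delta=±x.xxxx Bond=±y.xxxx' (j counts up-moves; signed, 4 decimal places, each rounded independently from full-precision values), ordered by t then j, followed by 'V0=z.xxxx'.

(0,0): Delta=0.2840 Bond=50.3530
(1,0): Delta=-2.7509 Bond=248.7132
(1,1): Delta=1.1101 Bond=-66.3399
V0=80.7367

Risk-neutral probability p* = (R−d)/(u−d) = (1.07−0.6)/(1.36−0.6) = 0.6184.
At expiry t=2: V(2,0)=160.1600, V(2,1)=25.9400, V(2,2)=148.7100
(1,0): S=64.2000. Δ = (V_up−V_dn)/(S_up−S_dn) = (25.9400−160.1600)/(87.3120−38.5200) = -2.7509. V = [p*·25.9400 + (1−p*)·160.1600]/1.07 = 72.1080. B = V − Δ·S = 248.7132.
(1,1): S=145.5200. Δ = (V_up−V_dn)/(S_up−S_dn) = (148.7100−25.9400)/(197.9072−87.3120) = 1.1101. V = [p*·148.7100 + (1−p*)·25.9400]/1.07 = 95.1996. B = V − Δ·S = -66.3399.
(0,0): S=107.0000. Δ = (V_up−V_dn)/(S_up−S_dn) = (95.1996−72.1080)/(145.5200−64.2000) = 0.2840. V = [p*·95.1996 + (1−p*)·72.1080]/1.07 = 80.7367. B = V − Δ·S = 50.3530.
Each (Δ,B) replicates both successor values, so the strategy is self-financing and V0 is arbitrage-free.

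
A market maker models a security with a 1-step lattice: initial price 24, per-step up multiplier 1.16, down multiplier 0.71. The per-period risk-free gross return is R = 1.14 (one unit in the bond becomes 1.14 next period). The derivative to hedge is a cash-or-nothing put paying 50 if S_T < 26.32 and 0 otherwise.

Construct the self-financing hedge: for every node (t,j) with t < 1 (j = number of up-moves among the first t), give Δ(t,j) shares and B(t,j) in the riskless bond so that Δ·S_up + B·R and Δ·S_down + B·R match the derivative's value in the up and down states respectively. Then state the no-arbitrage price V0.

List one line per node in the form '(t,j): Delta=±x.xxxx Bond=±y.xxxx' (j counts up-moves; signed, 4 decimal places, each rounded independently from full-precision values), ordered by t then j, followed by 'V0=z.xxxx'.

No-arbitrage ⇒ martingale measure with p* = (R−d)/(u−d) = 0.9556.
Terminal payoffs: V(1,0)=50.0000, V(1,1)=0.0000
  t=0,j=0: stock 24.0000 → up 27.8400 (V=0.0000), down 17.0400 (V=50.0000). Price 1.9493; hedge Δ=-4.6296, bond B=113.0604.
Check: Δ(0,0)·S0 + B(0,0) = 1.9493 = V0.

(0,0): Delta=-4.6296 Bond=113.0604
V0=1.9493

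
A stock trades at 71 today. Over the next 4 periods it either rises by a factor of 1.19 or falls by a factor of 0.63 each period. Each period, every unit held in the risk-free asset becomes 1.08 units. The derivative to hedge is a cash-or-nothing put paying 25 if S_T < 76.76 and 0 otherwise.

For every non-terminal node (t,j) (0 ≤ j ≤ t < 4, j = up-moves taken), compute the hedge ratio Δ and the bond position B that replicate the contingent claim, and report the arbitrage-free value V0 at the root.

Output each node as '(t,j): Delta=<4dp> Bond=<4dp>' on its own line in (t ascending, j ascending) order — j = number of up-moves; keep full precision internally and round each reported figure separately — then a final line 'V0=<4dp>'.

(0,0): Delta=-0.2590 Bond=29.1026
(1,0): Delta=0.0000 Bond=19.8458
(1,1): Delta=-0.2925 Bond=34.2627
(2,0): Delta=0.0000 Bond=21.4335
(2,1): Delta=0.0000 Bond=21.4335
(2,2): Delta=-0.3304 Bond=40.8097
(3,0): Delta=0.0000 Bond=23.1481
(3,1): Delta=0.0000 Bond=23.1481
(3,2): Delta=0.0000 Bond=23.1481
(3,3): Delta=-0.3731 Bond=49.1898
V0=10.7137

The replicating-portfolio and risk-neutral prices coincide; use p* = (1.08−0.63)/(1.19−0.63) = 0.8036 for the latter.
Terminal values V(4,·): V(4,0)=25.0000, V(4,1)=25.0000, V(4,2)=25.0000, V(4,3)=25.0000, V(4,4)=0.0000
(3,0): S=17.7533. Δ = (V_up−V_dn)/(S_up−S_dn) = (25.0000−25.0000)/(21.1265−11.1846) = 0.0000. V = [p*·25.0000 + (1−p*)·25.0000]/1.08 = 23.1481. B = V − Δ·S = 23.1481.
(3,1): S=33.5341. Δ = (V_up−V_dn)/(S_up−S_dn) = (25.0000−25.0000)/(39.9056−21.1265) = 0.0000. V = [p*·25.0000 + (1−p*)·25.0000]/1.08 = 23.1481. B = V − Δ·S = 23.1481.
(3,2): S=63.3422. Δ = (V_up−V_dn)/(S_up−S_dn) = (25.0000−25.0000)/(75.3772−39.9056) = 0.0000. V = [p*·25.0000 + (1−p*)·25.0000]/1.08 = 23.1481. B = V − Δ·S = 23.1481.
(3,3): S=119.6463. Δ = (V_up−V_dn)/(S_up−S_dn) = (0.0000−25.0000)/(142.3791−75.3772) = -0.3731. V = [p*·0.0000 + (1−p*)·25.0000]/1.08 = 4.5470. B = V − Δ·S = 49.1898.
(2,0): S=28.1799. Δ = (V_up−V_dn)/(S_up−S_dn) = (23.1481−23.1481)/(33.5341−17.7533) = 0.0000. V = [p*·23.1481 + (1−p*)·23.1481]/1.08 = 21.4335. B = V − Δ·S = 21.4335.
(2,1): S=53.2287. Δ = (V_up−V_dn)/(S_up−S_dn) = (23.1481−23.1481)/(63.3422−33.5341) = 0.0000. V = [p*·23.1481 + (1−p*)·23.1481]/1.08 = 21.4335. B = V − Δ·S = 21.4335.
(2,2): S=100.5431. Δ = (V_up−V_dn)/(S_up−S_dn) = (4.5470−23.1481)/(119.6463−63.3422) = -0.3304. V = [p*·4.5470 + (1−p*)·23.1481]/1.08 = 7.5933. B = V − Δ·S = 40.8097.
(1,0): S=44.7300. Δ = (V_up−V_dn)/(S_up−S_dn) = (21.4335−21.4335)/(53.2287−28.1799) = 0.0000. V = [p*·21.4335 + (1−p*)·21.4335]/1.08 = 19.8458. B = V − Δ·S = 19.8458.
(1,1): S=84.4900. Δ = (V_up−V_dn)/(S_up−S_dn) = (7.5933−21.4335)/(100.5431−53.2287) = -0.2925. V = [p*·7.5933 + (1−p*)·21.4335]/1.08 = 9.5481. B = V − Δ·S = 34.2627.
(0,0): S=71.0000. Δ = (V_up−V_dn)/(S_up−S_dn) = (9.5481−19.8458)/(84.4900−44.7300) = -0.2590. V = [p*·9.5481 + (1−p*)·19.8458]/1.08 = 10.7137. B = V − Δ·S = 29.1026.
The time-0 hedge costs 10.7137, which is the no-arbitrage price.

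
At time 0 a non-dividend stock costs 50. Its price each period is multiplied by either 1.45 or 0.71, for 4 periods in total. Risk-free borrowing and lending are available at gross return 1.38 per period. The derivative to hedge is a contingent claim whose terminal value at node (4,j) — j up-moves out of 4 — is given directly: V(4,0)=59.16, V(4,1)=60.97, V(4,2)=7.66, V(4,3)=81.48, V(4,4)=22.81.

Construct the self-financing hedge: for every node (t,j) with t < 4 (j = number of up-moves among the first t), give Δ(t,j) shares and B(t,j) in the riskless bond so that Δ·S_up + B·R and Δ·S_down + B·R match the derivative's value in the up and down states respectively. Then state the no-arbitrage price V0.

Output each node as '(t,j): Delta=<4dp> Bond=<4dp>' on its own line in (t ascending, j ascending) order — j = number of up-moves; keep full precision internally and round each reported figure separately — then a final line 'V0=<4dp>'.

Under the risk-neutral measure, an up-move has probability p* = (R−d)/(u−d) = 0.9054 and values discount at R = 1.38.
Terminal payoffs: V(4,0)=59.1600, V(4,1)=60.9700, V(4,2)=7.6600, V(4,3)=81.4800, V(4,4)=22.8100
Node (3,0) S=17.8955: V=(p*·60.9700+(1−p*)·59.1600)/1.38=44.0571; Δ=(60.9700−59.1600)/(25.9485−12.7058)=0.1367; B=V−Δ·S=41.6111
Node (3,1) S=36.5472: V=(p*·7.6600+(1−p*)·60.9700)/1.38=9.2050; Δ=(7.6600−60.9700)/(52.9935−25.9485)=-1.9712; B=V−Δ·S=81.2455
Node (3,2) S=74.6388: V=(p*·81.4800+(1−p*)·7.6600)/1.38=53.9834; Δ=(81.4800−7.6600)/(108.2262−52.9935)=1.3365; B=V−Δ·S=-45.7734
Node (3,3) S=152.4313: V=(p*·22.8100+(1−p*)·81.4800)/1.38=20.5506; Δ=(22.8100−81.4800)/(221.0253−108.2262)=-0.5201; B=V−Δ·S=99.8344
Node (2,0) S=25.2050: V=(p*·9.2050+(1−p*)·44.0571)/1.38=9.0593; Δ=(9.2050−44.0571)/(36.5472−17.8955)=-1.8686; B=V−Δ·S=56.1567
Node (2,1) S=51.4750: V=(p*·53.9834+(1−p*)·9.2050)/1.38=36.0490; Δ=(53.9834−9.2050)/(74.6387−36.5472)=1.1755; B=V−Δ·S=-24.4624
Node (2,2) S=105.1250: V=(p*·20.5506+(1−p*)·53.9834)/1.38=17.1835; Δ=(20.5506−53.9834)/(152.4313−74.6388)=-0.4298; B=V−Δ·S=62.3628
Node (1,0) S=35.5000: V=(p*·36.0490+(1−p*)·9.0593)/1.38=24.2724; Δ=(36.0490−9.0593)/(51.4750−25.2050)=1.0274; B=V−Δ·S=-12.2002
Node (1,1) S=72.5000: V=(p*·17.1835+(1−p*)·36.0490)/1.38=13.7450; Δ=(17.1835−36.0490)/(105.1250−51.4750)=-0.3516; B=V−Δ·S=39.2389
Node (0,0) S=50.0000: V=(p*·13.7450+(1−p*)·24.2724)/1.38=10.6817; Δ=(13.7450−24.2724)/(72.5000−35.5000)=-0.2845; B=V−Δ·S=24.9080
Check: Δ(0,0)·S0 + B(0,0) = 10.6817 = V0.

(0,0): Delta=-0.2845 Bond=24.9080
(1,0): Delta=1.0274 Bond=-12.2002
(1,1): Delta=-0.3516 Bond=39.2389
(2,0): Delta=-1.8686 Bond=56.1567
(2,1): Delta=1.1755 Bond=-24.4624
(2,2): Delta=-0.4298 Bond=62.3628
(3,0): Delta=0.1367 Bond=41.6111
(3,1): Delta=-1.9712 Bond=81.2455
(3,2): Delta=1.3365 Bond=-45.7734
(3,3): Delta=-0.5201 Bond=99.8344
V0=10.6817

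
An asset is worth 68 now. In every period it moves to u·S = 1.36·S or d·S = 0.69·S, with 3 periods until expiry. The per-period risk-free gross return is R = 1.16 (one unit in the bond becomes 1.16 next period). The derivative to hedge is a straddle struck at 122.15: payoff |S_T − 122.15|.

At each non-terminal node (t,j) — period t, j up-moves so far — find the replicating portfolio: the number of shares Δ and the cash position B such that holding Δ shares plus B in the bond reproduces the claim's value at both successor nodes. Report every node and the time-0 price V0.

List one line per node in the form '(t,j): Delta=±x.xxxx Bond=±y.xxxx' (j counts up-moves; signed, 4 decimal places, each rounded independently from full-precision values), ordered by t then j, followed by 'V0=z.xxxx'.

(0,0): Delta=-0.2150 Bond=46.5026
(1,0): Delta=-1.0000 Bond=90.7773
(1,1): Delta=-0.0455 Bond=38.2689
(2,0): Delta=-1.0000 Bond=105.3017
(2,1): Delta=-1.0000 Bond=105.3017
(2,2): Delta=0.1606 Bond=18.4729
V0=31.8857

Risk-neutral probability p* = (R−d)/(u−d) = (1.16−0.69)/(1.36−0.69) = 0.7015.
Terminal payoffs: V(3,0)=99.8114, V(3,1)=78.1203, V(3,2)=35.3668, V(3,3)=48.9010
  t=2,j=0: stock 32.3748 → up 44.0297 (V=78.1203), down 22.3386 (V=99.8114). Price 72.9269; hedge Δ=-1.0000, bond B=105.3017.
  t=2,j=1: stock 63.8112 → up 86.7832 (V=35.3668), down 44.0297 (V=78.1203). Price 41.4905; hedge Δ=-1.0000, bond B=105.3017.
  t=2,j=2: stock 125.7728 → up 171.0510 (V=48.9010), down 86.7832 (V=35.3668). Price 38.6732; hedge Δ=0.1606, bond B=18.4729.
  t=1,j=0: stock 46.9200 → up 63.8112 (V=41.4905), down 32.3748 (V=72.9269). Price 43.8573; hedge Δ=-1.0000, bond B=90.7773.
  t=1,j=1: stock 92.4800 → up 125.7728 (V=38.6732), down 63.8112 (V=41.4905). Price 34.0640; hedge Δ=-0.0455, bond B=38.2689.
  t=0,j=0: stock 68.0000 → up 92.4800 (V=34.0640), down 46.9200 (V=43.8573). Price 31.8857; hedge Δ=-0.2150, bond B=46.5026.
Root portfolio cost Δ·68+B reproduces V0=31.8857.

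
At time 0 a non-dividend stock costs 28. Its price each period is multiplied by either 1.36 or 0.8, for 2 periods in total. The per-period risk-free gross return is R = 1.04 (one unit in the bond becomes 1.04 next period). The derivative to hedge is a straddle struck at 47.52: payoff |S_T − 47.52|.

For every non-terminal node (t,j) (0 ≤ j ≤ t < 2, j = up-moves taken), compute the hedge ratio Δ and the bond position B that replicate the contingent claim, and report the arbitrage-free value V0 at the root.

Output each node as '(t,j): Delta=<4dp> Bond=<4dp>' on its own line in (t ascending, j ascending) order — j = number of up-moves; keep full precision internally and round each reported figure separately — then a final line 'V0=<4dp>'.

The replicating-portfolio and risk-neutral prices coincide; use p* = (1.04−0.8)/(1.36−0.8) = 0.4286 for the latter.
Terminal values V(2,·): V(2,0)=29.6000, V(2,1)=17.0560, V(2,2)=4.2688
Node (1,0) S=22.4000: V=(p*·17.0560+(1−p*)·29.6000)/1.04=23.2923; Δ=(17.0560−29.6000)/(30.4640−17.9200)=-1.0000; B=V−Δ·S=45.6923
Node (1,1) S=38.0800: V=(p*·4.2688+(1−p*)·17.0560)/1.04=11.1305; Δ=(4.2688−17.0560)/(51.7888−30.4640)=-0.5996; B=V−Δ·S=33.9648
Node (0,0) S=28.0000: V=(p*·11.1305+(1−p*)·23.2923)/1.04=17.3847; Δ=(11.1305−23.2923)/(38.0800−22.4000)=-0.7756; B=V−Δ·S=39.1022
The time-0 hedge costs 17.3847, which is the no-arbitrage price.

(0,0): Delta=-0.7756 Bond=39.1022
(1,0): Delta=-1.0000 Bond=45.6923
(1,1): Delta=-0.5996 Bond=33.9648
V0=17.3847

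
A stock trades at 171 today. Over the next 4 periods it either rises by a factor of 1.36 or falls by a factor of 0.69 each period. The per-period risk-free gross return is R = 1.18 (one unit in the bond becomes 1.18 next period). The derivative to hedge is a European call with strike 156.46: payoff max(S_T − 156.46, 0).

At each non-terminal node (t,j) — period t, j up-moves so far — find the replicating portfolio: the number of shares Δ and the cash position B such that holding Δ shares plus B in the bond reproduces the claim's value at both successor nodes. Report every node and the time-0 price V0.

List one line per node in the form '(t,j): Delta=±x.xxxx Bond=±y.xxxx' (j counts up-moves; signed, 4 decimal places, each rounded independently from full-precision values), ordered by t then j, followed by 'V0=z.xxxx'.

Since d<R<u, set p* = (R−d)/(u−d) = 0.7313; price each node as the discounted p*-expectation of its children.
Payoff layer (t=4): V(4,0)=0.0000, V(4,1)=0.0000, V(4,2)=0.0000, V(4,3)=140.3387, V(4,4)=428.5344
(3,0): S=56.1750. Δ = (V_up−V_dn)/(S_up−S_dn) = (0.0000−0.0000)/(76.3981−38.7608) = 0.0000. V = [p*·0.0000 + (1−p*)·0.0000]/1.18 = 0.0000. B = V − Δ·S = 0.0000.
(3,1): S=110.7218. Δ = (V_up−V_dn)/(S_up−S_dn) = (0.0000−0.0000)/(150.5817−76.3981) = 0.0000. V = [p*·0.0000 + (1−p*)·0.0000]/1.18 = 0.0000. B = V − Δ·S = 0.0000.
(3,2): S=218.2343. Δ = (V_up−V_dn)/(S_up−S_dn) = (140.3387−0.0000)/(296.7987−150.5817) = 0.9598. V = [p*·140.3387 + (1−p*)·0.0000]/1.18 = 86.9794. B = V − Δ·S = -122.4812.
(3,3): S=430.1430. Δ = (V_up−V_dn)/(S_up−S_dn) = (428.5344−140.3387)/(584.9944−296.7987) = 1.0000. V = [p*·428.5344 + (1−p*)·140.3387]/1.18 = 297.5498. B = V − Δ·S = -132.5932.
(2,0): S=81.4131. Δ = (V_up−V_dn)/(S_up−S_dn) = (0.0000−0.0000)/(110.7218−56.1750) = 0.0000. V = [p*·0.0000 + (1−p*)·0.0000]/1.18 = 0.0000. B = V − Δ·S = 0.0000.
(2,1): S=160.4664. Δ = (V_up−V_dn)/(S_up−S_dn) = (86.9794−0.0000)/(218.2343−110.7218) = 0.8090. V = [p*·86.9794 + (1−p*)·0.0000]/1.18 = 53.9083. B = V − Δ·S = -75.9117.
(2,2): S=316.2816. Δ = (V_up−V_dn)/(S_up−S_dn) = (297.5498−86.9794)/(430.1430−218.2343) = 0.9937. V = [p*·297.5498 + (1−p*)·86.9794]/1.18 = 204.2192. B = V − Δ·S = -110.0649.
(1,0): S=117.9900. Δ = (V_up−V_dn)/(S_up−S_dn) = (53.9083−0.0000)/(160.4664−81.4131) = 0.6819. V = [p*·53.9083 + (1−p*)·0.0000]/1.18 = 33.4114. B = V − Δ·S = -47.0488.
(1,1): S=232.5600. Δ = (V_up−V_dn)/(S_up−S_dn) = (204.2192−53.9083)/(316.2816−160.4664) = 0.9647. V = [p*·204.2192 + (1−p*)·53.9083]/1.18 = 138.8450. B = V − Δ·S = -85.4995.
(0,0): S=171.0000. Δ = (V_up−V_dn)/(S_up−S_dn) = (138.8450−33.4114)/(232.5600−117.9900) = 0.9203. V = [p*·138.8450 + (1−p*)·33.4114]/1.18 = 93.6607. B = V − Δ·S = -63.7029.
Each (Δ,B) replicates both successor values, so the strategy is self-financing and V0 is arbitrage-free.

(0,0): Delta=0.9203 Bond=-63.7029
(1,0): Delta=0.6819 Bond=-47.0488
(1,1): Delta=0.9647 Bond=-85.4995
(2,0): Delta=0.0000 Bond=0.0000
(2,1): Delta=0.8090 Bond=-75.9117
(2,2): Delta=0.9937 Bond=-110.0649
(3,0): Delta=0.0000 Bond=0.0000
(3,1): Delta=0.0000 Bond=0.0000
(3,2): Delta=0.9598 Bond=-122.4812
(3,3): Delta=1.0000 Bond=-132.5932
V0=93.6607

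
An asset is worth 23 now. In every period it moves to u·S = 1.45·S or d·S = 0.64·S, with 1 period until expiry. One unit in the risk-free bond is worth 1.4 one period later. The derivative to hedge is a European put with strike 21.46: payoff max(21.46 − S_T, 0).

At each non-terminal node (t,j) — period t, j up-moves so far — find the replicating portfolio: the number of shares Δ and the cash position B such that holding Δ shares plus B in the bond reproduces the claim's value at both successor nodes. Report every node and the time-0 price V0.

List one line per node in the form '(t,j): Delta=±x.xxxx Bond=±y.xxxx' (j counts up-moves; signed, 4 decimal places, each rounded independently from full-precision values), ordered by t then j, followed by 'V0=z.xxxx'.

Since d<R<u, set p* = (R−d)/(u−d) = 0.9383; price each node as the discounted p*-expectation of its children.
Terminal payoffs: V(1,0)=6.7400, V(1,1)=0.0000
(0,0): S=23.0000. Δ = (V_up−V_dn)/(S_up−S_dn) = (0.0000−6.7400)/(33.3500−14.7200) = -0.3618. V = [p*·0.0000 + (1−p*)·6.7400]/1.4 = 0.2972. B = V − Δ·S = 8.6182.
Each (Δ,B) replicates both successor values, so the strategy is self-financing and V0 is arbitrage-free.

(0,0): Delta=-0.3618 Bond=8.6182
V0=0.2972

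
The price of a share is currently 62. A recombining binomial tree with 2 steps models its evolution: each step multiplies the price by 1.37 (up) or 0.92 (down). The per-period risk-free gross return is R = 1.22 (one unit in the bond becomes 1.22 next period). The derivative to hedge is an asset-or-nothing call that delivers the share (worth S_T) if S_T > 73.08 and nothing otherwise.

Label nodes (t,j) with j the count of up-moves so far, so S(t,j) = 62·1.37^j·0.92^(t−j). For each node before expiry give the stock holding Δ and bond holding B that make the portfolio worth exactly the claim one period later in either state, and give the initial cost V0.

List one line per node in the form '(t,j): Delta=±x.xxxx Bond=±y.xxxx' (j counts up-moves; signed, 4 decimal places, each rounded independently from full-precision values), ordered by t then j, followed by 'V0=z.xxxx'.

(0,0): Delta=1.5139 Bond=-35.7795
(1,0): Delta=3.0444 Bond=-130.9530
(1,1): Delta=1.0000 Bond=0.0000
V0=58.0825

The replicating-portfolio and risk-neutral prices coincide; use p* = (1.22−0.92)/(1.37−0.92) = 0.6667 for the latter.
Terminal payoffs: V(2,0)=0.0000, V(2,1)=78.1448, V(2,2)=116.3678
Node (1,0) S=57.0400: V=(p*·78.1448+(1−p*)·0.0000)/1.22=42.7021; Δ=(78.1448−0.0000)/(78.1448−52.4768)=3.0444; B=V−Δ·S=-130.9530
Node (1,1) S=84.9400: V=(p*·116.3678+(1−p*)·78.1448)/1.22=84.9400; Δ=(116.3678−78.1448)/(116.3678−78.1448)=1.0000; B=V−Δ·S=0.0000
Node (0,0) S=62.0000: V=(p*·84.9400+(1−p*)·42.7021)/1.22=58.0825; Δ=(84.9400−42.7021)/(84.9400−57.0400)=1.5139; B=V−Δ·S=-35.7795
The time-0 hedge costs 58.0825, which is the no-arbitrage price.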